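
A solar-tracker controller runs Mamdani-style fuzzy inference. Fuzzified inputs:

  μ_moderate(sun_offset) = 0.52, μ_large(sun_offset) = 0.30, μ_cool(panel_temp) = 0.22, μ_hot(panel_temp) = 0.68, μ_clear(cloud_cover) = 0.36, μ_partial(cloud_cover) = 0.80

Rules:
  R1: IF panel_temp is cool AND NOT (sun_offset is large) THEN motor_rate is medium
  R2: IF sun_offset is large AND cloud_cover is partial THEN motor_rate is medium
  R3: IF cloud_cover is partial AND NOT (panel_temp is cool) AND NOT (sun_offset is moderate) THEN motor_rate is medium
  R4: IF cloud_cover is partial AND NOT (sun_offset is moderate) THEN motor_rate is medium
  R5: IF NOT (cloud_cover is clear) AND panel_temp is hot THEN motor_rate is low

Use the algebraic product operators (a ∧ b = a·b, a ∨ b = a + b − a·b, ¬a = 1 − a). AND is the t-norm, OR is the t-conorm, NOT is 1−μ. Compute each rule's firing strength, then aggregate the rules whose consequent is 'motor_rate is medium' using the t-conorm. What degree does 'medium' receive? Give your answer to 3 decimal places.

0.723

R1: cool=0.22, ¬large=1−0.30=0.70; AND[a·b] → w = 0.1540
R2: large=0.30, partial=0.80; AND[a·b] → w = 0.2400
R3: partial=0.80, ¬cool=1−0.22=0.78, ¬moderate=1−0.52=0.48; AND[a·b] → w = 0.2995
R4: partial=0.80, ¬moderate=1−0.52=0.48; AND[a·b] → w = 0.3840
R5: ¬clear=1−0.36=0.64, hot=0.68; AND[a·b] → w = 0.4352
Rules with consequent 'medium': {R1, R2, R3, R4} → strengths 0.1540, 0.2400, 0.2995, 0.3840
Aggregate via t-conorm [a + b − a·b]: 0.7226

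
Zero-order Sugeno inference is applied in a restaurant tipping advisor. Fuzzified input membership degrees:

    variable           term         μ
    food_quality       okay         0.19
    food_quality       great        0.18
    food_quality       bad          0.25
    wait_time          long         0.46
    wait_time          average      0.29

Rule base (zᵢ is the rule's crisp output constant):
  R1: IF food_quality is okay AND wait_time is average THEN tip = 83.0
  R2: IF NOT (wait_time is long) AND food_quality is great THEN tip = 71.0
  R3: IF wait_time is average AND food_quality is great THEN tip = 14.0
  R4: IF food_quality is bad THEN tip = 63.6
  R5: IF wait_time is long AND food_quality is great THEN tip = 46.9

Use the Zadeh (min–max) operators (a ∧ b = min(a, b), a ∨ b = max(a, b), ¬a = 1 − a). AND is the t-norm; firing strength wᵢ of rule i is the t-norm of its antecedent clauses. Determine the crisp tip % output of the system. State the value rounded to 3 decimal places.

56.543

R1 (z=83.0): okay=0.19, average=0.29; AND[min(a, b)] → w = 0.19
R2 (z=71.0): ¬long=1−0.46=0.54, great=0.18; AND[min(a, b)] → w = 0.18
R3 (z=14.0): average=0.29, great=0.18; AND[min(a, b)] → w = 0.18
R4 (z=63.6): bad=0.25 → w = 0.25
R5 (z=46.9): long=0.46, great=0.18; AND[min(a, b)] → w = 0.18
Weighted average = (0.19·83.0 + 0.18·71.0 + 0.18·14.0 + 0.25·63.6 + 0.18·46.9) / (0.19 + 0.18 + 0.18 + 0.25 + 0.18)
  = 55.4120 / 0.9800 = 56.543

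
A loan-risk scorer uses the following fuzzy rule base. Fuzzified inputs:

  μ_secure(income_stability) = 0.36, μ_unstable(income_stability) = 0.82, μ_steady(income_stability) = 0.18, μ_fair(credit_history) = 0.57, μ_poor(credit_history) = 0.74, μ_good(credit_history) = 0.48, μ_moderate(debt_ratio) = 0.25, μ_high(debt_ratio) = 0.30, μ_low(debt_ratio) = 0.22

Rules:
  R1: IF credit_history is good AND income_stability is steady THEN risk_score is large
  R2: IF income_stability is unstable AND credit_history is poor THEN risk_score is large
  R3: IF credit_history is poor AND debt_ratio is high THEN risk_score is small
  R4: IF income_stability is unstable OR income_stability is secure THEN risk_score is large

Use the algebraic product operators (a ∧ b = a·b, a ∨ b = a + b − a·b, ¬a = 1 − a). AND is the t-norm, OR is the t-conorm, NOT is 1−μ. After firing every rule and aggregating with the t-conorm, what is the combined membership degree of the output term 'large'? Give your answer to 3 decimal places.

R1: good=0.48, steady=0.18; AND[a·b] → w = 0.0864
R2: unstable=0.82, poor=0.74; AND[a·b] → w = 0.6068
R3: poor=0.74, high=0.30; AND[a·b] → w = 0.2220
R4: unstable=0.82, secure=0.36; OR[a + b − a·b] → w = 0.8848
Rules with consequent 'large': {R1, R2, R4} → strengths 0.0864, 0.6068, 0.8848
Aggregate via t-conorm [a + b − a·b]: 0.9586

0.959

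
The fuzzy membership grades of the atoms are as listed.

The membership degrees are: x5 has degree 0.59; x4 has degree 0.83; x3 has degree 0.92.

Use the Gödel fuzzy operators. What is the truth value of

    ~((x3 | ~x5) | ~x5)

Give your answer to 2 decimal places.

0.08

~x5 = 1 − 0.59 = 0.41
x3 | ~x5 = max(a, b) on (0.92, 0.41) = 0.92
~x5 = 1 − 0.59 = 0.41
(x3 | ~x5) | ~x5 = max(a, b) on (0.92, 0.41) = 0.92
~((x3 | ~x5) | ~x5) = 1 − 0.92 = 0.08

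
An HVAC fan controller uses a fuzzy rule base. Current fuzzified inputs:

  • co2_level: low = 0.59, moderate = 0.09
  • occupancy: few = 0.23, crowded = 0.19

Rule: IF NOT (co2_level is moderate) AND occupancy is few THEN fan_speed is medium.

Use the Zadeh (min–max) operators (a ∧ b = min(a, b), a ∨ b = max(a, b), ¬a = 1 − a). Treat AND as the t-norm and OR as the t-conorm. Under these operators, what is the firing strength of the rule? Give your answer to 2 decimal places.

firing strength: ¬moderate=1−0.09=0.91, few=0.23; AND[min(a, b)] → w = 0.23

0.23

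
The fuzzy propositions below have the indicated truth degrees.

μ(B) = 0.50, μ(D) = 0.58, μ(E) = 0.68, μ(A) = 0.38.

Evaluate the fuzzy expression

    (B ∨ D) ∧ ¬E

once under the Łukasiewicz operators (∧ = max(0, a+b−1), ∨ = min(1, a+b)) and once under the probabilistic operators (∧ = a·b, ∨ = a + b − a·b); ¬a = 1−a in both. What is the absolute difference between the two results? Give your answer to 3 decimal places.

Under Łukasiewicz:
  B ∨ D = min(1, a+b) on (0.50, 0.58) = 1.00
  ¬E = 1 − 0.68 = 0.32
  (B ∨ D) ∧ ¬E = max(0, a+b−1) on (1.00, 0.32) = 0.32
  → value = 0.3200
Under probabilistic:
  B ∨ D = a + b − a·b on (0.5000, 0.5800) = 0.7900
  ¬E = 1 − 0.6800 = 0.3200
  (B ∨ D) ∧ ¬E = a·b on (0.7900, 0.3200) = 0.2528
  → value = 0.2528
|0.3200 − 0.2528| = 0.067

0.067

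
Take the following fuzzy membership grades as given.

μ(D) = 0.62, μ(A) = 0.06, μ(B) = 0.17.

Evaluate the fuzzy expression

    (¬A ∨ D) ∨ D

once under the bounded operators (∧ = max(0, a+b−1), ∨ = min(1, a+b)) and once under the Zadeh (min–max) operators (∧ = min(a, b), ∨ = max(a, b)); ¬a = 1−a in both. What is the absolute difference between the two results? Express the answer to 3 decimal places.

Under bounded:
  ¬A = 1 − 0.06 = 0.94
  ¬A ∨ D = min(1, a+b) on (0.94, 0.62) = 1.00
  (¬A ∨ D) ∨ D = min(1, a+b) on (1.00, 0.62) = 1.00
  → value = 1.0000
Under Zadeh (min–max):
  ¬A = 1 − 0.06 = 0.94
  ¬A ∨ D = max(a, b) on (0.94, 0.62) = 0.94
  (¬A ∨ D) ∨ D = max(a, b) on (0.94, 0.62) = 0.94
  → value = 0.9400
|1.0000 − 0.9400| = 0.060

0.060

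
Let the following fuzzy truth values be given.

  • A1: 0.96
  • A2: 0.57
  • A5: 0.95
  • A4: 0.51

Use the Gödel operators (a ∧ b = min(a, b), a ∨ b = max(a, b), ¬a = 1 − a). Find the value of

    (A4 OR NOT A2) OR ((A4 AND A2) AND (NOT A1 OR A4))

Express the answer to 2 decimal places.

0.51

NOT A2 = 1 − 0.57 = 0.43
A4 OR NOT A2 = max(a, b) on (0.51, 0.43) = 0.51
A4 AND A2 = min(a, b) on (0.51, 0.57) = 0.51
NOT A1 = 1 − 0.96 = 0.04
NOT A1 OR A4 = max(a, b) on (0.04, 0.51) = 0.51
(A4 AND A2) AND (NOT A1 OR A4) = min(a, b) on (0.51, 0.51) = 0.51
(A4 OR NOT A2) OR ((A4 AND A2) AND (NOT A1 OR A4)) = max(a, b) on (0.51, 0.51) = 0.51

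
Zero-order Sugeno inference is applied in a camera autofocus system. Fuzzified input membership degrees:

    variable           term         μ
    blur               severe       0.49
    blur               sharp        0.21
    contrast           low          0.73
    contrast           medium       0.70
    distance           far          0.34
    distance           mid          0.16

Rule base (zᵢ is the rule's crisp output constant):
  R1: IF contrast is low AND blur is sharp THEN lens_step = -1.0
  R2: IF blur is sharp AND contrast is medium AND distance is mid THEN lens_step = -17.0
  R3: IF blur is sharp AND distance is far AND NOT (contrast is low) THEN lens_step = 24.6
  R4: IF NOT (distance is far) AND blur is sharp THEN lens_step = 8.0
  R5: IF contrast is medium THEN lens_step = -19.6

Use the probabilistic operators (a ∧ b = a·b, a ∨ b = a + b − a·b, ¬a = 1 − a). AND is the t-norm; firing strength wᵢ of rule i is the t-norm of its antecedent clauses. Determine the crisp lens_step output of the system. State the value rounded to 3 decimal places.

-12.265

R1 (z=-1.0): low=0.73, sharp=0.21; AND[a·b] → w = 0.1533
R2 (z=-17.0): sharp=0.21, medium=0.70, mid=0.16; AND[a·b] → w = 0.0235
R3 (z=24.6): sharp=0.21, far=0.34, ¬low=1−0.73=0.27; AND[a·b] → w = 0.0193
R4 (z=8.0): ¬far=1−0.34=0.66, sharp=0.21; AND[a·b] → w = 0.1386
R5 (z=-19.6): medium=0.70 → w = 0.7000
Weighted average = (0.1533·-1.0 + 0.0235·-17.0 + 0.0193·24.6 + 0.1386·8.0 + 0.7000·-19.6) / (0.1533 + 0.0235 + 0.0193 + 0.1386 + 0.7000)
  = -12.6901 / 1.0347 = -12.265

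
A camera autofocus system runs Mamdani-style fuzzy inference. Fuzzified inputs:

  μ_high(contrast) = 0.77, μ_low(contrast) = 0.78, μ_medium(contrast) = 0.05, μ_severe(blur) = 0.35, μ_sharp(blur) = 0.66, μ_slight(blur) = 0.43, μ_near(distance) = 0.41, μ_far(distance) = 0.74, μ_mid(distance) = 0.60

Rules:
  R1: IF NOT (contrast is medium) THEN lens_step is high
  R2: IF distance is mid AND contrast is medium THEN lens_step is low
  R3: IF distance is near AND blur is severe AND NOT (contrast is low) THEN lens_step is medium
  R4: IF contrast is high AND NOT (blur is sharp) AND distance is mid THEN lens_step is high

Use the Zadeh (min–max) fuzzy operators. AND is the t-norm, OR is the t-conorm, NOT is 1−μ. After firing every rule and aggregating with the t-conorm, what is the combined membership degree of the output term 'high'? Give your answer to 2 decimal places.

0.95

R1: ¬medium=1−0.05=0.95 → w = 0.95
R2: mid=0.60, medium=0.05; AND[min(a, b)] → w = 0.05
R3: near=0.41, severe=0.35, ¬low=1−0.78=0.22; AND[min(a, b)] → w = 0.22
R4: high=0.77, ¬sharp=1−0.66=0.34, mid=0.60; AND[min(a, b)] → w = 0.34
Rules with consequent 'high': {R1, R4} → strengths 0.95, 0.34
Aggregate via t-conorm [max(a, b)]: 0.95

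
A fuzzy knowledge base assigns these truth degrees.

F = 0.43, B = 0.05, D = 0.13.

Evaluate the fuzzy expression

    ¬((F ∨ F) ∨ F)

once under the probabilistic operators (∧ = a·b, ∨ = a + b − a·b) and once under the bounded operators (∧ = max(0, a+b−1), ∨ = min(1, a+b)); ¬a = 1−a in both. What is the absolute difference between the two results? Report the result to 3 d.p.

0.185

Under probabilistic:
  F ∨ F = a + b − a·b on (0.4300, 0.4300) = 0.6751
  (F ∨ F) ∨ F = a + b − a·b on (0.6751, 0.4300) = 0.8148
  ¬((F ∨ F) ∨ F) = 1 − 0.8148 = 0.1852
  → value = 0.1852
Under bounded:
  F ∨ F = min(1, a+b) on (0.43, 0.43) = 0.86
  (F ∨ F) ∨ F = min(1, a+b) on (0.86, 0.43) = 1.00
  ¬((F ∨ F) ∨ F) = 1 − 1.00 = 0.00
  → value = 0.0000
|0.1852 − 0.0000| = 0.185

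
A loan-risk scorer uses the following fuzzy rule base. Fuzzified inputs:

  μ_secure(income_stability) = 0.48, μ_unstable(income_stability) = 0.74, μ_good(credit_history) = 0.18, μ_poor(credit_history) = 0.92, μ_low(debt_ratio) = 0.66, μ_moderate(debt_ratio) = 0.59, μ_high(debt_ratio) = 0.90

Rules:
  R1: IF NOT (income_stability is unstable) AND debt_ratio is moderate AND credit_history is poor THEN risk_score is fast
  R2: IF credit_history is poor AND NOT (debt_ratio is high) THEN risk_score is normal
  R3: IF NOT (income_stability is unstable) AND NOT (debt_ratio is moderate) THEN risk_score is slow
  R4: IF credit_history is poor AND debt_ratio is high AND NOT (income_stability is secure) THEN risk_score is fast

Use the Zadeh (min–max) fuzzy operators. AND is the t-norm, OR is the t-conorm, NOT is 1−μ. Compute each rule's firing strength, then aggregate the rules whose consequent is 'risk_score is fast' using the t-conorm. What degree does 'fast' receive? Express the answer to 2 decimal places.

R1: ¬unstable=1−0.74=0.26, moderate=0.59, poor=0.92; AND[min(a, b)] → w = 0.26
R2: poor=0.92, ¬high=1−0.90=0.10; AND[min(a, b)] → w = 0.10
R3: ¬unstable=1−0.74=0.26, ¬moderate=1−0.59=0.41; AND[min(a, b)] → w = 0.26
R4: poor=0.92, high=0.90, ¬secure=1−0.48=0.52; AND[min(a, b)] → w = 0.52
Rules with consequent 'fast': {R1, R4} → strengths 0.26, 0.52
Aggregate via t-conorm [max(a, b)]: 0.52

0.52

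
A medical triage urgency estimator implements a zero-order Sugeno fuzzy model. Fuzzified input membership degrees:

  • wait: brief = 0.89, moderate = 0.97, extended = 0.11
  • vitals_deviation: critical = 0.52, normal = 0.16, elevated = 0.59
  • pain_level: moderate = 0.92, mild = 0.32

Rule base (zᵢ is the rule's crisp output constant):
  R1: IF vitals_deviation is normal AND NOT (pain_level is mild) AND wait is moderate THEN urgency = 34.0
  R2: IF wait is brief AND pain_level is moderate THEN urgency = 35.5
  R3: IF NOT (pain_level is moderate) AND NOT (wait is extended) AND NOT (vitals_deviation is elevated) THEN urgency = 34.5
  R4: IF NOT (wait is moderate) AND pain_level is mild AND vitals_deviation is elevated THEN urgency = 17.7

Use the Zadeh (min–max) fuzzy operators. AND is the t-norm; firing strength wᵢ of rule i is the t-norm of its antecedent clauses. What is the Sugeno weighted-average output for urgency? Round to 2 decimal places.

R1 (z=34.0): normal=0.16, ¬mild=1−0.32=0.68, moderate=0.97; AND[min(a, b)] → w = 0.16
R2 (z=35.5): brief=0.89, moderate=0.92; AND[min(a, b)] → w = 0.89
R3 (z=34.5): ¬moderate=1−0.92=0.08, ¬extended=1−0.11=0.89, ¬elevated=1−0.59=0.41; AND[min(a, b)] → w = 0.08
R4 (z=17.7): ¬moderate=1−0.97=0.03, mild=0.32, elevated=0.59; AND[min(a, b)] → w = 0.03
Weighted average = (0.16·34.0 + 0.89·35.5 + 0.08·34.5 + 0.03·17.7) / (0.16 + 0.89 + 0.08 + 0.03)
  = 40.3260 / 1.1600 = 34.76

34.76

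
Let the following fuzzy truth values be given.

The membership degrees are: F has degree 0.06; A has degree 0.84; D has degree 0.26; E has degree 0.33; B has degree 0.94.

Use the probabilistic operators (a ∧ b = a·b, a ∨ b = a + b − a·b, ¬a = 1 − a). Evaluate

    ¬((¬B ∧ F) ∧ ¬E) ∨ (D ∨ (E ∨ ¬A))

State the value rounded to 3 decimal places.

0.999

¬B = 1 − 0.9400 = 0.0600
¬B ∧ F = a·b on (0.0600, 0.0600) = 0.0036
¬E = 1 − 0.3300 = 0.6700
(¬B ∧ F) ∧ ¬E = a·b on (0.0036, 0.6700) = 0.0024
¬((¬B ∧ F) ∧ ¬E) = 1 − 0.0024 = 0.9976
¬A = 1 − 0.8400 = 0.1600
E ∨ ¬A = a + b − a·b on (0.3300, 0.1600) = 0.4372
D ∨ (E ∨ ¬A) = a + b − a·b on (0.2600, 0.4372) = 0.5835
¬((¬B ∧ F) ∧ ¬E) ∨ (D ∨ (E ∨ ¬A)) = a + b − a·b on (0.9976, 0.5835) = 0.9990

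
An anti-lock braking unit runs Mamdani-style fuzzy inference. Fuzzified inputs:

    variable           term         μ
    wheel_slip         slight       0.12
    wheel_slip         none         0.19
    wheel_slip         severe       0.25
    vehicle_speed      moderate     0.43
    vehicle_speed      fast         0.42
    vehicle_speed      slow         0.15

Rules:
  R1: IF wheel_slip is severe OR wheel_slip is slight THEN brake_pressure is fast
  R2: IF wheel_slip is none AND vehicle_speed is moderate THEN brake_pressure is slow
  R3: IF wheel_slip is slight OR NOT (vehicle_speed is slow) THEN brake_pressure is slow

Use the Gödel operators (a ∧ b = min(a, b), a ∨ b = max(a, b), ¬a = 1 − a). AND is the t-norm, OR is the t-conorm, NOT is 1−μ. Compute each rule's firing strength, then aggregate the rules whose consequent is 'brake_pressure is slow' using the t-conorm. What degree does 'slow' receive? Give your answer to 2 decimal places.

0.85

R1: severe=0.25, slight=0.12; OR[max(a, b)] → w = 0.25
R2: none=0.19, moderate=0.43; AND[min(a, b)] → w = 0.19
R3: slight=0.12, ¬slow=1−0.15=0.85; OR[max(a, b)] → w = 0.85
Rules with consequent 'slow': {R2, R3} → strengths 0.19, 0.85
Aggregate via t-conorm [max(a, b)]: 0.85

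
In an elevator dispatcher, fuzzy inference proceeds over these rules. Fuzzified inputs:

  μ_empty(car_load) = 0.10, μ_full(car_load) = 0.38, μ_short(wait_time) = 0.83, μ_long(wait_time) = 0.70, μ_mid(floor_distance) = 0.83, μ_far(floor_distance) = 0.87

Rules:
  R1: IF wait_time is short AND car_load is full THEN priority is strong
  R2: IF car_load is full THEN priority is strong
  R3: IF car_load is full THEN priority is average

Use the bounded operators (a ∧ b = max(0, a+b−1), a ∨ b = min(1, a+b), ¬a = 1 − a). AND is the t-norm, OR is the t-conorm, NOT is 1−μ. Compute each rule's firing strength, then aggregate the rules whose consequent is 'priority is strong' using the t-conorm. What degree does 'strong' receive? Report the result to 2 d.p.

0.59

R1: short=0.83, full=0.38; AND[max(0, a+b−1)] → w = 0.21
R2: full=0.38 → w = 0.38
R3: full=0.38 → w = 0.38
Rules with consequent 'strong': {R1, R2} → strengths 0.21, 0.38
Aggregate via t-conorm [min(1, a+b)]: 0.59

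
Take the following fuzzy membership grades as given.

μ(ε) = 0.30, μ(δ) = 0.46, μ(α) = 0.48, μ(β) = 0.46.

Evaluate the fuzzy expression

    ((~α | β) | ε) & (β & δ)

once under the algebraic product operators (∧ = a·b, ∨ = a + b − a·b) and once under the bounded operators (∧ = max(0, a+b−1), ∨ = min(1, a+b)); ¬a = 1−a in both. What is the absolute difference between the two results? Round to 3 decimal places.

Under algebraic product:
  ~α = 1 − 0.4800 = 0.5200
  ~α | β = a + b − a·b on (0.5200, 0.4600) = 0.7408
  (~α | β) | ε = a + b − a·b on (0.7408, 0.3000) = 0.8186
  β & δ = a·b on (0.4600, 0.4600) = 0.2116
  ((~α | β) | ε) & (β & δ) = a·b on (0.8186, 0.2116) = 0.1732
  → value = 0.1732
Under bounded:
  ~α = 1 − 0.48 = 0.52
  ~α | β = min(1, a+b) on (0.52, 0.46) = 0.98
  (~α | β) | ε = min(1, a+b) on (0.98, 0.30) = 1.00
  β & δ = max(0, a+b−1) on (0.46, 0.46) = 0.00
  ((~α | β) | ε) & (β & δ) = max(0, a+b−1) on (1.00, 0.00) = 0.00
  → value = 0.0000
|0.1732 − 0.0000| = 0.173

0.173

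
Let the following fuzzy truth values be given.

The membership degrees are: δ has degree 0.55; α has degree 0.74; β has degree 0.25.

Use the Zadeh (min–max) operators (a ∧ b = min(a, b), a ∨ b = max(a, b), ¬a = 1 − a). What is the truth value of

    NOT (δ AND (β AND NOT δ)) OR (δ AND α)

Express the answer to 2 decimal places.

NOT δ = 1 − 0.55 = 0.45
β AND NOT δ = min(a, b) on (0.25, 0.45) = 0.25
δ AND (β AND NOT δ) = min(a, b) on (0.55, 0.25) = 0.25
NOT (δ AND (β AND NOT δ)) = 1 − 0.25 = 0.75
δ AND α = min(a, b) on (0.55, 0.74) = 0.55
NOT (δ AND (β AND NOT δ)) OR (δ AND α) = max(a, b) on (0.75, 0.55) = 0.75

0.75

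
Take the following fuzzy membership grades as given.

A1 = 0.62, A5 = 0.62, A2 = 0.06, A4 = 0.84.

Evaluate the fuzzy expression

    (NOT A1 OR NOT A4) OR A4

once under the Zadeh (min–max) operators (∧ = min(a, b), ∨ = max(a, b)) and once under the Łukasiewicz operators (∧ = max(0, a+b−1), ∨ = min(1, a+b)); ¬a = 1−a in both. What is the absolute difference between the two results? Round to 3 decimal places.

0.160

Under Zadeh (min–max):
  NOT A1 = 1 − 0.62 = 0.38
  NOT A4 = 1 − 0.84 = 0.16
  NOT A1 OR NOT A4 = max(a, b) on (0.38, 0.16) = 0.38
  (NOT A1 OR NOT A4) OR A4 = max(a, b) on (0.38, 0.84) = 0.84
  → value = 0.8400
Under Łukasiewicz:
  NOT A1 = 1 − 0.62 = 0.38
  NOT A4 = 1 − 0.84 = 0.16
  NOT A1 OR NOT A4 = min(1, a+b) on (0.38, 0.16) = 0.54
  (NOT A1 OR NOT A4) OR A4 = min(1, a+b) on (0.54, 0.84) = 1.00
  → value = 1.0000
|0.8400 − 1.0000| = 0.160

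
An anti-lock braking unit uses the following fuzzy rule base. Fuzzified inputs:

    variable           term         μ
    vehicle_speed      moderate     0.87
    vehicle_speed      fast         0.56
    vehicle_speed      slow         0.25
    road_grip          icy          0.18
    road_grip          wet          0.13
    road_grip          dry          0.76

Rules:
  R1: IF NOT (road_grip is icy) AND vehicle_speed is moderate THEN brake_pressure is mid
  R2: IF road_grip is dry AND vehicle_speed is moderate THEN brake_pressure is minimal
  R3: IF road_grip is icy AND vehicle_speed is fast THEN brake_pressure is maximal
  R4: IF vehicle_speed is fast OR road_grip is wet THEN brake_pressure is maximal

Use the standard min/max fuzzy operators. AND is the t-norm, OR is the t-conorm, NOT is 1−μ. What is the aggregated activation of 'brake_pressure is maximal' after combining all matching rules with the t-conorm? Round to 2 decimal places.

R1: ¬icy=1−0.18=0.82, moderate=0.87; AND[min(a, b)] → w = 0.82
R2: dry=0.76, moderate=0.87; AND[min(a, b)] → w = 0.76
R3: icy=0.18, fast=0.56; AND[min(a, b)] → w = 0.18
R4: fast=0.56, wet=0.13; OR[max(a, b)] → w = 0.56
Rules with consequent 'maximal': {R3, R4} → strengths 0.18, 0.56
Aggregate via t-conorm [max(a, b)]: 0.56

0.56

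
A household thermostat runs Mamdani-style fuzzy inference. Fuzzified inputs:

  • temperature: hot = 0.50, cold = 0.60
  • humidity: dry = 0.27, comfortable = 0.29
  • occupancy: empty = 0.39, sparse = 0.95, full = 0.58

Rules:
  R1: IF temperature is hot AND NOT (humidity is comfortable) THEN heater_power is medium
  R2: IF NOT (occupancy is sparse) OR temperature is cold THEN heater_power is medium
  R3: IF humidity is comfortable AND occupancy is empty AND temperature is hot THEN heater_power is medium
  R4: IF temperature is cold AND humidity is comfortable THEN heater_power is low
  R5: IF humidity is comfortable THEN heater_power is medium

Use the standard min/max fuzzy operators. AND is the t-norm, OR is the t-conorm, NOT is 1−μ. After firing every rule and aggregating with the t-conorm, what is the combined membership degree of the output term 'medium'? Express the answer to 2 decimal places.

R1: hot=0.50, ¬comfortable=1−0.29=0.71; AND[min(a, b)] → w = 0.50
R2: ¬sparse=1−0.95=0.05, cold=0.60; OR[max(a, b)] → w = 0.60
R3: comfortable=0.29, empty=0.39, hot=0.50; AND[min(a, b)] → w = 0.29
R4: cold=0.60, comfortable=0.29; AND[min(a, b)] → w = 0.29
R5: comfortable=0.29 → w = 0.29
Rules with consequent 'medium': {R1, R2, R3, R5} → strengths 0.50, 0.60, 0.29, 0.29
Aggregate via t-conorm [max(a, b)]: 0.60

0.60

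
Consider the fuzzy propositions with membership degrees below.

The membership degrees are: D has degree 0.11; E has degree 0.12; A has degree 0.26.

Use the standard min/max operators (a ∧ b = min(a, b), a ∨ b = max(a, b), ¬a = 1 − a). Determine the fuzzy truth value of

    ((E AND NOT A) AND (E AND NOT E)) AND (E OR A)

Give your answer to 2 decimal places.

0.12

NOT A = 1 − 0.26 = 0.74
E AND NOT A = min(a, b) on (0.12, 0.74) = 0.12
NOT E = 1 − 0.12 = 0.88
E AND NOT E = min(a, b) on (0.12, 0.88) = 0.12
(E AND NOT A) AND (E AND NOT E) = min(a, b) on (0.12, 0.12) = 0.12
E OR A = max(a, b) on (0.12, 0.26) = 0.26
((E AND NOT A) AND (E AND NOT E)) AND (E OR A) = min(a, b) on (0.12, 0.26) = 0.12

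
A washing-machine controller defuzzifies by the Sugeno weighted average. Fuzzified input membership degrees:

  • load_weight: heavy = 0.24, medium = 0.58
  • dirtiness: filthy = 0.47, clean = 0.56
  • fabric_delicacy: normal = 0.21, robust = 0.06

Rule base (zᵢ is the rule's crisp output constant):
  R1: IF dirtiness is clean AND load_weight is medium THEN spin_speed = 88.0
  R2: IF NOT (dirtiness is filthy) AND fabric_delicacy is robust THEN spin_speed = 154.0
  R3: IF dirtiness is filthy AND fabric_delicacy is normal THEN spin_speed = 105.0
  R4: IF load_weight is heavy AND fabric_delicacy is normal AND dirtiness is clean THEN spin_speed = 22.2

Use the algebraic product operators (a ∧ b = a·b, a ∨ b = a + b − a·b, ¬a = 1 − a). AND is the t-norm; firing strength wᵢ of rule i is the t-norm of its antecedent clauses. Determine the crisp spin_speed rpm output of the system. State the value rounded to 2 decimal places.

91.97

R1 (z=88.0): clean=0.56, medium=0.58; AND[a·b] → w = 0.3248
R2 (z=154.0): ¬filthy=1−0.47=0.53, robust=0.06; AND[a·b] → w = 0.0318
R3 (z=105.0): filthy=0.47, normal=0.21; AND[a·b] → w = 0.0987
R4 (z=22.2): heavy=0.24, normal=0.21, clean=0.56; AND[a·b] → w = 0.0282
Weighted average = (0.3248·88.0 + 0.0318·154.0 + 0.0987·105.0 + 0.0282·22.2) / (0.3248 + 0.0318 + 0.0987 + 0.0282)
  = 44.4697 / 0.4835 = 91.97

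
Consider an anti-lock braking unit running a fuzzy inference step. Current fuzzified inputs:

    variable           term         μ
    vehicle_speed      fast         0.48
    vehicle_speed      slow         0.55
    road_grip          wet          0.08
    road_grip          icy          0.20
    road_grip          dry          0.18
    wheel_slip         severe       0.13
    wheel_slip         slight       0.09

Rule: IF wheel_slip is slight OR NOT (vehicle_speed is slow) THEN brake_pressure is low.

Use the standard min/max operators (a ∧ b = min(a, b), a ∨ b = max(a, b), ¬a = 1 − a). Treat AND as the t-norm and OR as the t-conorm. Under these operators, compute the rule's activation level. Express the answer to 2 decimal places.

0.45

firing strength: slight=0.09, ¬slow=1−0.55=0.45; OR[max(a, b)] → w = 0.45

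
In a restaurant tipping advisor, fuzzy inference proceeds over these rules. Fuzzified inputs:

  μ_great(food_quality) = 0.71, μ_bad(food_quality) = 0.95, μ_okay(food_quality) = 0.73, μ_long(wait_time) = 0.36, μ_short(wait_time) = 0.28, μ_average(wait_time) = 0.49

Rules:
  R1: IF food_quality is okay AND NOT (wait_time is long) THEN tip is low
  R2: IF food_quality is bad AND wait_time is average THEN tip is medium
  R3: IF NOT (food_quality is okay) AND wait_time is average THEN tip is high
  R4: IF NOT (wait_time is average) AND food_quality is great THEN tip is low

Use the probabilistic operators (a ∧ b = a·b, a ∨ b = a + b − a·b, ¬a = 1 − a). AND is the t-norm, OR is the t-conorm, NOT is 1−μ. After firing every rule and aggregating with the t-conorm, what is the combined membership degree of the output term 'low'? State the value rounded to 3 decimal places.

0.660

R1: okay=0.73, ¬long=1−0.36=0.64; AND[a·b] → w = 0.4672
R2: bad=0.95, average=0.49; AND[a·b] → w = 0.4655
R3: ¬okay=1−0.73=0.27, average=0.49; AND[a·b] → w = 0.1323
R4: ¬average=1−0.49=0.51, great=0.71; AND[a·b] → w = 0.3621
Rules with consequent 'low': {R1, R4} → strengths 0.4672, 0.3621
Aggregate via t-conorm [a + b − a·b]: 0.6601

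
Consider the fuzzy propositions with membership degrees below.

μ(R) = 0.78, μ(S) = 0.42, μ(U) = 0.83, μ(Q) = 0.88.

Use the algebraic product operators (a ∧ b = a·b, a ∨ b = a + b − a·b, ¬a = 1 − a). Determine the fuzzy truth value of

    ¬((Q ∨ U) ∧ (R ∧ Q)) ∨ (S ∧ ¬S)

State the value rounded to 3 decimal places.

0.491

Q ∨ U = a + b − a·b on (0.8800, 0.8300) = 0.9796
R ∧ Q = a·b on (0.7800, 0.8800) = 0.6864
(Q ∨ U) ∧ (R ∧ Q) = a·b on (0.9796, 0.6864) = 0.6724
¬((Q ∨ U) ∧ (R ∧ Q)) = 1 − 0.6724 = 0.3276
¬S = 1 − 0.4200 = 0.5800
S ∧ ¬S = a·b on (0.4200, 0.5800) = 0.2436
¬((Q ∨ U) ∧ (R ∧ Q)) ∨ (S ∧ ¬S) = a + b − a·b on (0.3276, 0.2436) = 0.4914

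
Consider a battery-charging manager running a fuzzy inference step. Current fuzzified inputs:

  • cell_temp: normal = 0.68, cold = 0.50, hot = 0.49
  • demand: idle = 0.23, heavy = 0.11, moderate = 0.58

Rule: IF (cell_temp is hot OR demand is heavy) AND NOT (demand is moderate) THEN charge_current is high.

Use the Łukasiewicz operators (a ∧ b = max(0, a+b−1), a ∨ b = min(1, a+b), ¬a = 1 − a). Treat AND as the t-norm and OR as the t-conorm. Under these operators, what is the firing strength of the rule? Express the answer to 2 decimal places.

firing strength: (hot=0.49 OR heavy=0.11) = 0.60; AND[max(0, a+b−1)] with ¬moderate=1−0.58=0.42 → w = 0.02

0.02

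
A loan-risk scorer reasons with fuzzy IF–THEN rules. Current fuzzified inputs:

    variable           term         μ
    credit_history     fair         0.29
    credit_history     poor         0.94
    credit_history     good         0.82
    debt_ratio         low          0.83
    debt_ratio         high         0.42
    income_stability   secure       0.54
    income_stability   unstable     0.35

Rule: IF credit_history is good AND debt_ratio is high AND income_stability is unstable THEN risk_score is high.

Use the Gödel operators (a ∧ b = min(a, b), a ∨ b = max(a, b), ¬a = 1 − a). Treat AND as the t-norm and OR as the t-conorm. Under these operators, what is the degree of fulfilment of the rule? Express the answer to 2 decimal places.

firing strength: good=0.82, high=0.42, unstable=0.35; AND[min(a, b)] → w = 0.35

0.35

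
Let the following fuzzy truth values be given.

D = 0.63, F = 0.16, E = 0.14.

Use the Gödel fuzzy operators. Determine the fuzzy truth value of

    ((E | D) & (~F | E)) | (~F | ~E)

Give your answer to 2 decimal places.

E | D = max(a, b) on (0.14, 0.63) = 0.63
~F = 1 − 0.16 = 0.84
~F | E = max(a, b) on (0.84, 0.14) = 0.84
(E | D) & (~F | E) = min(a, b) on (0.63, 0.84) = 0.63
~F = 1 − 0.16 = 0.84
~E = 1 − 0.14 = 0.86
~F | ~E = max(a, b) on (0.84, 0.86) = 0.86
((E | D) & (~F | E)) | (~F | ~E) = max(a, b) on (0.63, 0.86) = 0.86

0.86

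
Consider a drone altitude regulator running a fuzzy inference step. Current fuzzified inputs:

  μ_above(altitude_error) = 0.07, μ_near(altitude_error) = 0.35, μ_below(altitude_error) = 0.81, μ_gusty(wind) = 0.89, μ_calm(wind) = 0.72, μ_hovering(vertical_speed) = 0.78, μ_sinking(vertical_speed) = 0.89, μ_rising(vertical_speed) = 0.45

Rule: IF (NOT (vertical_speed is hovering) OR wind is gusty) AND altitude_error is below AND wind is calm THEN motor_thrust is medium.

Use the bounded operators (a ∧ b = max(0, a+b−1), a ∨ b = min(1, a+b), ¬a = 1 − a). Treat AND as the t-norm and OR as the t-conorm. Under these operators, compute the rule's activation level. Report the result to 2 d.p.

0.53

firing strength: (¬hovering=1−0.78=0.22 OR gusty=0.89) = 1.00; AND[max(0, a+b−1)] with below=0.81, calm=0.72 → w = 0.53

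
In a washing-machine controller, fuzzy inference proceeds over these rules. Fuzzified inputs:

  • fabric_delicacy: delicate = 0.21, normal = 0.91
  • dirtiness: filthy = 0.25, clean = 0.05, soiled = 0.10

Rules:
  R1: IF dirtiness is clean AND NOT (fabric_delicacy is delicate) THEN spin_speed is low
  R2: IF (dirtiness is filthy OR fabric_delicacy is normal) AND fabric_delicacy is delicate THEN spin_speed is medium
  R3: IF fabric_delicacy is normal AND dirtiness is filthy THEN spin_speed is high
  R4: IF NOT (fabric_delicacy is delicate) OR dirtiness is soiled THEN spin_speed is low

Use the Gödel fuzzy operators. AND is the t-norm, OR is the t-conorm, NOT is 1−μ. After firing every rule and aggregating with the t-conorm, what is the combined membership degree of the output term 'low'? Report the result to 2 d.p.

R1: clean=0.05, ¬delicate=1−0.21=0.79; AND[min(a, b)] → w = 0.05
R2: (filthy=0.25 OR normal=0.91) = 0.91; AND[min(a, b)] with delicate=0.21 → w = 0.21
R3: normal=0.91, filthy=0.25; AND[min(a, b)] → w = 0.25
R4: ¬delicate=1−0.21=0.79, soiled=0.10; OR[max(a, b)] → w = 0.79
Rules with consequent 'low': {R1, R4} → strengths 0.05, 0.79
Aggregate via t-conorm [max(a, b)]: 0.79

0.79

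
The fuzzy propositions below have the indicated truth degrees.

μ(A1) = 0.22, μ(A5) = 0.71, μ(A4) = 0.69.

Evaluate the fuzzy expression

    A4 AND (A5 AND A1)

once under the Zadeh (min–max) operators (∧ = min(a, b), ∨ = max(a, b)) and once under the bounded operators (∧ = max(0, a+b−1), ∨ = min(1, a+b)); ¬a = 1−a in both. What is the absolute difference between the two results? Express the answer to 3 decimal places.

Under Zadeh (min–max):
  A5 AND A1 = min(a, b) on (0.71, 0.22) = 0.22
  A4 AND (A5 AND A1) = min(a, b) on (0.69, 0.22) = 0.22
  → value = 0.2200
Under bounded:
  A5 AND A1 = max(0, a+b−1) on (0.71, 0.22) = 0.00
  A4 AND (A5 AND A1) = max(0, a+b−1) on (0.69, 0.00) = 0.00
  → value = 0.0000
|0.2200 − 0.0000| = 0.220

0.220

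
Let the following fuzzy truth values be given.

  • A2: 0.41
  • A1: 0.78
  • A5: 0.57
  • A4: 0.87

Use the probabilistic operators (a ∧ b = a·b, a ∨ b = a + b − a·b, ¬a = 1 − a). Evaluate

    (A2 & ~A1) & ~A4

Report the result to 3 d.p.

0.012

~A1 = 1 − 0.7800 = 0.2200
A2 & ~A1 = a·b on (0.4100, 0.2200) = 0.0902
~A4 = 1 − 0.8700 = 0.1300
(A2 & ~A1) & ~A4 = a·b on (0.0902, 0.1300) = 0.0117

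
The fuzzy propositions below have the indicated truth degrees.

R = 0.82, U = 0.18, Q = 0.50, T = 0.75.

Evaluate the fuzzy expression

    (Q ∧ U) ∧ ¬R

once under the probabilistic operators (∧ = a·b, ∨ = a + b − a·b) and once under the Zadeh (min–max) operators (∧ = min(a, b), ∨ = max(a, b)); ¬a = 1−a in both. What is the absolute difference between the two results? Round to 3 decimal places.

0.164

Under probabilistic:
  Q ∧ U = a·b on (0.5000, 0.1800) = 0.0900
  ¬R = 1 − 0.8200 = 0.1800
  (Q ∧ U) ∧ ¬R = a·b on (0.0900, 0.1800) = 0.0162
  → value = 0.0162
Under Zadeh (min–max):
  Q ∧ U = min(a, b) on (0.50, 0.18) = 0.18
  ¬R = 1 − 0.82 = 0.18
  (Q ∧ U) ∧ ¬R = min(a, b) on (0.18, 0.18) = 0.18
  → value = 0.1800
|0.0162 − 0.1800| = 0.164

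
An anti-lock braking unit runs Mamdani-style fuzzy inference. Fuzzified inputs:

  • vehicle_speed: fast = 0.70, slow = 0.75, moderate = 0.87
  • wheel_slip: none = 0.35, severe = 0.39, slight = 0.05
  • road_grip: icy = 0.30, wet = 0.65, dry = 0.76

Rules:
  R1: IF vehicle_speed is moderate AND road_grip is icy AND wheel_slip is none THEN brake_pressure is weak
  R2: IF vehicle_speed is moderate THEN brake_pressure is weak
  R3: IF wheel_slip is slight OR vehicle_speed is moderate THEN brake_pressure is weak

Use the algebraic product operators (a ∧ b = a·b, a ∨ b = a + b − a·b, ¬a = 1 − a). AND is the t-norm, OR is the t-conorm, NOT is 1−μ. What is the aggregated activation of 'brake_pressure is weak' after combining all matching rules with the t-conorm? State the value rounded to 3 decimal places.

R1: moderate=0.87, icy=0.30, none=0.35; AND[a·b] → w = 0.0914
R2: moderate=0.87 → w = 0.8700
R3: slight=0.05, moderate=0.87; OR[a + b − a·b] → w = 0.8765
Rules with consequent 'weak': {R1, R2, R3} → strengths 0.0914, 0.8700, 0.8765
Aggregate via t-conorm [a + b − a·b]: 0.9854

0.985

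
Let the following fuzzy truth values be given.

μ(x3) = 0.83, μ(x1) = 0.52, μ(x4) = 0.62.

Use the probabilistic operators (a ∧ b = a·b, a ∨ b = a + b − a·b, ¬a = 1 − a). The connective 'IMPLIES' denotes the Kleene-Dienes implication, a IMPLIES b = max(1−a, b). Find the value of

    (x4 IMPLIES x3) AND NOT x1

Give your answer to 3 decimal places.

0.398

x4 IMPLIES x3  [Kleene-Dienes: max(1−a, b)] with a=0.6200, b=0.8300 → 0.8300
NOT x1 = 1 − 0.5200 = 0.4800
(x4 IMPLIES x3) AND NOT x1 = a·b on (0.8300, 0.4800) = 0.3984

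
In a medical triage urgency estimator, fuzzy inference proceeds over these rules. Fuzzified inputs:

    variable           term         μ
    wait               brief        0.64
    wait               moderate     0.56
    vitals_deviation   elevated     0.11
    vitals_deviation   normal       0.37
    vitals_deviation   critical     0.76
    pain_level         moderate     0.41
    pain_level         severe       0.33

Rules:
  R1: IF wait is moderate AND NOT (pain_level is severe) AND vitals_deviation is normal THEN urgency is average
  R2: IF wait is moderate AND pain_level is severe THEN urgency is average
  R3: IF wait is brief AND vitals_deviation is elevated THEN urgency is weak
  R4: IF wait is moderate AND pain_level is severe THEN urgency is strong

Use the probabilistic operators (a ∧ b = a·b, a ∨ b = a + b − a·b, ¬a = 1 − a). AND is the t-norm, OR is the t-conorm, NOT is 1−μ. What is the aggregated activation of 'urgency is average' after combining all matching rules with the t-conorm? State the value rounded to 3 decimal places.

R1: moderate=0.56, ¬severe=1−0.33=0.67, normal=0.37; AND[a·b] → w = 0.1388
R2: moderate=0.56, severe=0.33; AND[a·b] → w = 0.1848
R3: brief=0.64, elevated=0.11; AND[a·b] → w = 0.0704
R4: moderate=0.56, severe=0.33; AND[a·b] → w = 0.1848
Rules with consequent 'average': {R1, R2} → strengths 0.1388, 0.1848
Aggregate via t-conorm [a + b − a·b]: 0.2980

0.298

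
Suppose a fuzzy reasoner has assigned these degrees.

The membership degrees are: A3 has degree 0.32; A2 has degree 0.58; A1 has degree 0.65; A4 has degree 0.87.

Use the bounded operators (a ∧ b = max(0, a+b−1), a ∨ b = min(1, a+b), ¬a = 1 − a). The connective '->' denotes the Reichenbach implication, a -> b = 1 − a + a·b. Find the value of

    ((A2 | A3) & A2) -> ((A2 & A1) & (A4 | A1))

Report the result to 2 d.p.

0.63

A2 | A3 = min(1, a+b) on (0.58, 0.32) = 0.90
(A2 | A3) & A2 = max(0, a+b−1) on (0.90, 0.58) = 0.48
A2 & A1 = max(0, a+b−1) on (0.58, 0.65) = 0.23
A4 | A1 = min(1, a+b) on (0.87, 0.65) = 1.00
(A2 & A1) & (A4 | A1) = max(0, a+b−1) on (0.23, 1.00) = 0.23
((A2 | A3) & A2) -> ((A2 & A1) & (A4 | A1))  [Reichenbach: 1 − a + a·b] with a=0.48, b=0.23 → 0.63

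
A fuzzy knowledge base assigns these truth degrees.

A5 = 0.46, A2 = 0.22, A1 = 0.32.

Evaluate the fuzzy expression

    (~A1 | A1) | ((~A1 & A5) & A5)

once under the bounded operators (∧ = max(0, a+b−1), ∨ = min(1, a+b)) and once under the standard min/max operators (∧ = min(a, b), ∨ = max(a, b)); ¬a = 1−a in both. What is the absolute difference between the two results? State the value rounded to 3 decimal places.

0.320

Under bounded:
  ~A1 = 1 − 0.32 = 0.68
  ~A1 | A1 = min(1, a+b) on (0.68, 0.32) = 1.00
  ~A1 = 1 − 0.32 = 0.68
  ~A1 & A5 = max(0, a+b−1) on (0.68, 0.46) = 0.14
  (~A1 & A5) & A5 = max(0, a+b−1) on (0.14, 0.46) = 0.00
  (~A1 | A1) | ((~A1 & A5) & A5) = min(1, a+b) on (1.00, 0.00) = 1.00
  → value = 1.0000
Under standard min/max:
  ~A1 = 1 − 0.32 = 0.68
  ~A1 | A1 = max(a, b) on (0.68, 0.32) = 0.68
  ~A1 = 1 − 0.32 = 0.68
  ~A1 & A5 = min(a, b) on (0.68, 0.46) = 0.46
  (~A1 & A5) & A5 = min(a, b) on (0.46, 0.46) = 0.46
  (~A1 | A1) | ((~A1 & A5) & A5) = max(a, b) on (0.68, 0.46) = 0.68
  → value = 0.6800
|1.0000 − 0.6800| = 0.320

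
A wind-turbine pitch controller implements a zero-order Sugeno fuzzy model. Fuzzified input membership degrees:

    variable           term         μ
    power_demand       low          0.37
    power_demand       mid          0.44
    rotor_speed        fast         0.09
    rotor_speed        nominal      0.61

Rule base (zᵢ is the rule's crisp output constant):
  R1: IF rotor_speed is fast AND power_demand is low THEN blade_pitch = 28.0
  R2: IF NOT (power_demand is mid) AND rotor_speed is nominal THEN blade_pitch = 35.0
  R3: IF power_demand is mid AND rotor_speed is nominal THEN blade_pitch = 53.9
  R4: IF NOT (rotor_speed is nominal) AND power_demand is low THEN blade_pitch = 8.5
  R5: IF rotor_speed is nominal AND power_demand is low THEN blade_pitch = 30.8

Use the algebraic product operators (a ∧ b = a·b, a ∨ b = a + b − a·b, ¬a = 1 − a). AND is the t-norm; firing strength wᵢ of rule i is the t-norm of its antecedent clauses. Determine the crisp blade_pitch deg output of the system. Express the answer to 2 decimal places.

35.07

R1 (z=28.0): fast=0.09, low=0.37; AND[a·b] → w = 0.0333
R2 (z=35.0): ¬mid=1−0.44=0.56, nominal=0.61; AND[a·b] → w = 0.3416
R3 (z=53.9): mid=0.44, nominal=0.61; AND[a·b] → w = 0.2684
R4 (z=8.5): ¬nominal=1−0.61=0.39, low=0.37; AND[a·b] → w = 0.1443
R5 (z=30.8): nominal=0.61, low=0.37; AND[a·b] → w = 0.2257
Weighted average = (0.0333·28.0 + 0.3416·35.0 + 0.2684·53.9 + 0.1443·8.5 + 0.2257·30.8) / (0.0333 + 0.3416 + 0.2684 + 0.1443 + 0.2257)
  = 35.5333 / 1.0133 = 35.07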